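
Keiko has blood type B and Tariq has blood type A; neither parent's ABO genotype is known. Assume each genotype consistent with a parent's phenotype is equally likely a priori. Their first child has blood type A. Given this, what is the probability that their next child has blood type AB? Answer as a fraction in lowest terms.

5/12

Possible genotypes: Keiko ∈ {I^B I^B, I^B i}; Tariq ∈ {I^A I^A, I^A i}.
Weight each parental genotype pair by prior × P(type-A child):
  I^B i × I^A I^A: posterior weight 2/3; P(next child type AB) = 1/2.
  I^B i × I^A i: posterior weight 1/3; P(next child type AB) = 1/4.
Weighted sum = 5/12.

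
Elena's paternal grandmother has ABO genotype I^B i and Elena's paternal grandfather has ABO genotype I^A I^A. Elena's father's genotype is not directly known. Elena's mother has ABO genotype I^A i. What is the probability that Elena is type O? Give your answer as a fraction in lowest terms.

Elena's father's ABO genotype from I^B i × I^A I^A: 1/2 I^A I^B, 1/2 I^A i.
Crossing each possibility with the mother I^A i and summing P(type O): 1/2·0 + 1/2·1/4 = 1/8.

1/8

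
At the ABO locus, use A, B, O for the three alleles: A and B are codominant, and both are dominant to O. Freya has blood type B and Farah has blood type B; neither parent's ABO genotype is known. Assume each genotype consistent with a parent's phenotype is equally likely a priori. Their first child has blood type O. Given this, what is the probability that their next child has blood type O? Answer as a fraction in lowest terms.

1/4

Possible genotypes: Freya ∈ {BB, BO}; Farah ∈ {BB, BO}.
Weight each parental genotype pair by prior × P(type-O child):
  BO × BO: posterior weight 1; P(next child type O) = 1/4.
Weighted sum = 1/4.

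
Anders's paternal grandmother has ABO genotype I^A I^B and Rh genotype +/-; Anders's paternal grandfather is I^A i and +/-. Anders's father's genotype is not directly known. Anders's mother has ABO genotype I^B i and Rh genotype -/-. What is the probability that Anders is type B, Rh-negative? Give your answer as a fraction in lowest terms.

3/16

Anders's father's ABO genotype from I^A I^B × I^A i: 1/4 I^A I^A, 1/4 I^A I^B, 1/4 I^A i, 1/4 I^B i.
Crossing each possibility with the mother I^B i and summing P(type B): 1/4·0 + 1/4·1/2 + 1/4·1/4 + 1/4·3/4 = 3/8.
Similarly for Rh via the father's Rh distribution: P(Rh-) = 1/2.
Independent loci: 3/8 × 1/2 = 3/16.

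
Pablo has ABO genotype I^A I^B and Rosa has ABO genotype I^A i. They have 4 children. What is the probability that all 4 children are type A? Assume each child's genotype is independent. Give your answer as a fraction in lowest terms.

ABO cross I^A I^B × I^A i → 1/2 A, 1/4 B, 1/4 AB.
So P(type A) = 1/2 per child.
All 4 independent: (1/2)^4 = 1/16.

1/16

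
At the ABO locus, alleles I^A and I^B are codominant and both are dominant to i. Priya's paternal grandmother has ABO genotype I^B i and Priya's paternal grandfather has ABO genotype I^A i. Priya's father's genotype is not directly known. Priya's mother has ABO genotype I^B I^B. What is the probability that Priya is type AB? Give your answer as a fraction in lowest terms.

1/4

Priya's father's ABO genotype from I^B i × I^A i: 1/4 I^A I^B, 1/4 I^A i, 1/4 I^B i, 1/4 i i.
Crossing each possibility with the mother I^B I^B and summing P(type AB): 1/4·1/2 + 1/4·1/2 + 1/4·0 + 1/4·0 = 1/4.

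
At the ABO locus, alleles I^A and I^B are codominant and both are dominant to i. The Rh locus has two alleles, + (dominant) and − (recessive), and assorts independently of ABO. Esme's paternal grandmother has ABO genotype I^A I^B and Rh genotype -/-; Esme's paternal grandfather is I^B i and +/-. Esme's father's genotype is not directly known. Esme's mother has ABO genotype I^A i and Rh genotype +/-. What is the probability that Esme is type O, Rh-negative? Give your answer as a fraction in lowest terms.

Esme's father's ABO genotype from I^A I^B × I^B i: 1/4 I^A I^B, 1/4 I^A i, 1/4 I^B I^B, 1/4 I^B i.
Crossing each possibility with the mother I^A i and summing P(type O): 1/4·0 + 1/4·1/4 + 1/4·0 + 1/4·1/4 = 1/8.
Similarly for Rh via the father's Rh distribution: P(Rh-) = 3/8.
Independent loci: 1/8 × 3/8 = 3/64.

3/64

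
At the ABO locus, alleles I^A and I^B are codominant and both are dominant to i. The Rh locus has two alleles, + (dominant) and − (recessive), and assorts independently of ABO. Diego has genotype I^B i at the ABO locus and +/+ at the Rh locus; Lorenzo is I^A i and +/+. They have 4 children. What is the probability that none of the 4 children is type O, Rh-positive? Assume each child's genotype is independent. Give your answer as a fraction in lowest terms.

81/256

ABO cross I^B i × I^A i → 1/4 O, 1/4 A, 1/4 B, 1/4 AB.
Rh cross +/+ × +/+ → 1 Rh+; so P(type O, Rh-positive) = 1/4 × 1 = 1/4 per child.
P(not type O, Rh-positive) = 3/4 for one child; (3/4)^4 = 81/256.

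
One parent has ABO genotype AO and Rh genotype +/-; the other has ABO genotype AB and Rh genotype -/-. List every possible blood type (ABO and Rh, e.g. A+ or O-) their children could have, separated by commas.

A+, A-, B+, B-, AB+, AB-

Gametes from AO × AB give offspring ABO genotypes AA, AB, AO, BO, i.e. phenotypes A, B, AB.
Rh cross +/- × -/- → phenotypes Rh+, Rh-.
Combining independently: A+, A-, B+, B-, AB+, AB-.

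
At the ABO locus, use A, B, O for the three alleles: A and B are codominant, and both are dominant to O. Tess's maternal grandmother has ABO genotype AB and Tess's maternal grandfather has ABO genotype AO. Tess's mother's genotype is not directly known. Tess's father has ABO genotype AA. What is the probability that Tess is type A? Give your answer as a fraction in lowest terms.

Tess's mother's ABO genotype from AB × AO: 1/4 AA, 1/4 AB, 1/4 AO, 1/4 BO.
Crossing each possibility with the father AA and summing P(type A): 1/4·1 + 1/4·1/2 + 1/4·1 + 1/4·1/2 = 3/4.

3/4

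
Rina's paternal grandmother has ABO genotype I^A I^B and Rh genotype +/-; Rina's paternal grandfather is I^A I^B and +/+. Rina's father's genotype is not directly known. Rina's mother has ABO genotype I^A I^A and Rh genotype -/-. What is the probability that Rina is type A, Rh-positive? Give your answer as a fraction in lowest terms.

3/8

Rina's father's ABO genotype from I^A I^B × I^A I^B: 1/4 I^A I^A, 1/2 I^A I^B, 1/4 I^B I^B.
Crossing each possibility with the mother I^A I^A and summing P(type A): 1/4·1 + 1/2·1/2 + 1/4·0 = 1/2.
Similarly for Rh via the father's Rh distribution: P(Rh+) = 3/4.
Independent loci: 1/2 × 3/4 = 3/8.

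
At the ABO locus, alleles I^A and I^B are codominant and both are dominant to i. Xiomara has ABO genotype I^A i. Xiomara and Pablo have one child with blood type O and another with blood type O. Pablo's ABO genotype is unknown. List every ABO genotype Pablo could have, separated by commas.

For each candidate genotype of Pablo, check whether crossing it with I^A i can produce every observed child phenotype.
  I^A I^A → possible child types {A} ✗
  I^A I^B → possible child types {A, B, AB} ✗
  I^A i → possible child types {O, A} ✓
  I^B I^B → possible child types {B, AB} ✗
  I^B i → possible child types {O, A, B, AB} ✓
  i i → possible child types {O, A} ✓

I^A i, I^B i, i i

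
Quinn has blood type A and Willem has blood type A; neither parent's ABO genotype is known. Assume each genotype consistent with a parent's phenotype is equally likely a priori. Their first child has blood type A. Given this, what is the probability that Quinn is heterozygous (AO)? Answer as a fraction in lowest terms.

7/15

Possible genotypes: Quinn ∈ {AA, AO}; Willem ∈ {AA, AO}.
Weight each parental genotype pair by prior × P(type-A child):
  AA × AA: posterior weight 4/15.
  AA × AO: posterior weight 4/15.
  AO × AA: posterior weight 4/15.
  AO × AO: posterior weight 1/5.
Sum the posterior weight over pairs where Quinn is AO: 7/15.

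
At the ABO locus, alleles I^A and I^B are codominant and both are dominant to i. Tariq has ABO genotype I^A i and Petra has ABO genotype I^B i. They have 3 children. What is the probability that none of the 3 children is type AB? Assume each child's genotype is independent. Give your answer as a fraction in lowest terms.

ABO cross I^A i × I^B i → 1/4 O, 1/4 A, 1/4 B, 1/4 AB.
So P(type AB) = 1/4 per child.
P(not type AB) = 3/4 for one child; (3/4)^3 = 27/64.

27/64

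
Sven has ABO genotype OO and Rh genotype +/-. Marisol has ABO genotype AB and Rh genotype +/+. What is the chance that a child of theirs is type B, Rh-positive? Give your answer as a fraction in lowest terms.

ABO cross OO × AB → offspring phenotypes: 1/2 A, 1/2 B.
Rh cross +/- × +/+ → 1 Rh+.
Independent loci: P(type B, Rh-positive) = 1/2 × 1 = 1/2.

1/2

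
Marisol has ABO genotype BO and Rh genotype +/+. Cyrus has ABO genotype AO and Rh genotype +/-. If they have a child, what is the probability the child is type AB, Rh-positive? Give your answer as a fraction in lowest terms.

ABO cross BO × AO → offspring phenotypes: 1/4 O, 1/4 A, 1/4 B, 1/4 AB.
Rh cross +/+ × +/- → 1 Rh+.
Independent loci: P(type AB, Rh-positive) = 1/4 × 1 = 1/4.

1/4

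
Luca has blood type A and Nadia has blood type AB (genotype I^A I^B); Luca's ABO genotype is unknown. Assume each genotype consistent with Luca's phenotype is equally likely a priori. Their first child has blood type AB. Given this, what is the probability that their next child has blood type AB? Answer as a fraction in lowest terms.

5/12

Possible genotypes: Luca ∈ {I^A I^A, I^A i}; Nadia ∈ {I^A I^B}.
Weight each parental genotype pair by prior × P(type-AB child):
  I^A I^A × I^A I^B: posterior weight 2/3; P(next child type AB) = 1/2.
  I^A i × I^A I^B: posterior weight 1/3; P(next child type AB) = 1/4.
Weighted sum = 5/12.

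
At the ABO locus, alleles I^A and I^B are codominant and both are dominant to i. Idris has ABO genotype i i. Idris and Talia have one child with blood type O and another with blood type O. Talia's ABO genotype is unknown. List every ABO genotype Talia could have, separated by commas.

I^A i, I^B i, i i

For each candidate genotype of Talia, check whether crossing it with i i can produce every observed child phenotype.
  I^A I^A → possible child types {A} ✗
  I^A I^B → possible child types {A, B} ✗
  I^A i → possible child types {O, A} ✓
  I^B I^B → possible child types {B} ✗
  I^B i → possible child types {O, B} ✓
  i i → possible child types {O} ✓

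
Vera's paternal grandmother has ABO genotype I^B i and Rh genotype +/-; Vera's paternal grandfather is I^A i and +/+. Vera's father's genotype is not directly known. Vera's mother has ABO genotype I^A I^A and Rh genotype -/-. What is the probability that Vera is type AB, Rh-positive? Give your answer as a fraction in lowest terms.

Vera's father's ABO genotype from I^B i × I^A i: 1/4 I^A I^B, 1/4 I^A i, 1/4 I^B i, 1/4 i i.
Crossing each possibility with the mother I^A I^A and summing P(type AB): 1/4·1/2 + 1/4·0 + 1/4·1/2 + 1/4·0 = 1/4.
Similarly for Rh via the father's Rh distribution: P(Rh+) = 3/4.
Independent loci: 1/4 × 3/4 = 3/16.

3/16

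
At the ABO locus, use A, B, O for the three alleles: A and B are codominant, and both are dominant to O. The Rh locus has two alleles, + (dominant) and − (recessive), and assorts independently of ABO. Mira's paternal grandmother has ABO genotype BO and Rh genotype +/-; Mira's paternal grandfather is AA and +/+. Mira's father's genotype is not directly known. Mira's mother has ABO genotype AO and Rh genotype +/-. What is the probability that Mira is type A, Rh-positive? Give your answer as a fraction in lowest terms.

35/64

Mira's father's ABO genotype from BO × AA: 1/2 AB, 1/2 AO.
Crossing each possibility with the mother AO and summing P(type A): 1/2·1/2 + 1/2·3/4 = 5/8.
Similarly for Rh via the father's Rh distribution: P(Rh+) = 7/8.
Independent loci: 5/8 × 7/8 = 35/64.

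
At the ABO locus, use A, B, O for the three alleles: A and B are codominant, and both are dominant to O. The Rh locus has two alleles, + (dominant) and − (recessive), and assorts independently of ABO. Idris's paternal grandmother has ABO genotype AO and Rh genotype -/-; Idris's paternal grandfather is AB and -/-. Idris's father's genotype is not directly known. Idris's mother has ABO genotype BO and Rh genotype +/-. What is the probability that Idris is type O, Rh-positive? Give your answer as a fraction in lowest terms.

1/16

Idris's father's ABO genotype from AO × AB: 1/4 AA, 1/4 AB, 1/4 AO, 1/4 BO.
Crossing each possibility with the mother BO and summing P(type O): 1/4·0 + 1/4·0 + 1/4·1/4 + 1/4·1/4 = 1/8.
Similarly for Rh via the father's Rh distribution: P(Rh+) = 1/2.
Independent loci: 1/8 × 1/2 = 1/16.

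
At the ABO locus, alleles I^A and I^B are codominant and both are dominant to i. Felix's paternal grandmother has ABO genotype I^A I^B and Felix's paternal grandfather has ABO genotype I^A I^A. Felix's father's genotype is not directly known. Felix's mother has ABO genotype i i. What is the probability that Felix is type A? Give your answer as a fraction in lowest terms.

Felix's father's ABO genotype from I^A I^B × I^A I^A: 1/2 I^A I^A, 1/2 I^A I^B.
Crossing each possibility with the mother i i and summing P(type A): 1/2·1 + 1/2·1/2 = 3/4.

3/4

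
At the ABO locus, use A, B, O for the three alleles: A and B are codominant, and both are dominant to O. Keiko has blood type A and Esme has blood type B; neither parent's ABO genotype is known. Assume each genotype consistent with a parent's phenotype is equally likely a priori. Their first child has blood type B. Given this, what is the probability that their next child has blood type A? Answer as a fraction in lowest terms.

Possible genotypes: Keiko ∈ {AA, AO}; Esme ∈ {BB, BO}.
Weight each parental genotype pair by prior × P(type-B child):
  AO × BB: posterior weight 2/3; P(next child type A) = 0.
  AO × BO: posterior weight 1/3; P(next child type A) = 1/4.
Weighted sum = 1/12.

1/12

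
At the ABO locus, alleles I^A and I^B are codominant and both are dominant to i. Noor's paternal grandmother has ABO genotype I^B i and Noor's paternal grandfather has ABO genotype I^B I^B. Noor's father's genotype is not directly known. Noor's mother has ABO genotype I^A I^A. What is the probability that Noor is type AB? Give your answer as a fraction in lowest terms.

Noor's father's ABO genotype from I^B i × I^B I^B: 1/2 I^B I^B, 1/2 I^B i.
Crossing each possibility with the mother I^A I^A and summing P(type AB): 1/2·1 + 1/2·1/2 = 3/4.

3/4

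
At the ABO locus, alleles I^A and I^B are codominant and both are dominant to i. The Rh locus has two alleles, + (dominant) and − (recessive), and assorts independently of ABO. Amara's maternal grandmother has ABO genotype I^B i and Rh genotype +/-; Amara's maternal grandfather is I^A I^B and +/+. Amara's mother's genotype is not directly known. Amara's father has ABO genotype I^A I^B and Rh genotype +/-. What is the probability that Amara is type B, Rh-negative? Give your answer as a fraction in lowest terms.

Amara's mother's ABO genotype from I^B i × I^A I^B: 1/4 I^A I^B, 1/4 I^A i, 1/4 I^B I^B, 1/4 I^B i.
Crossing each possibility with the father I^A I^B and summing P(type B): 1/4·1/4 + 1/4·1/4 + 1/4·1/2 + 1/4·1/2 = 3/8.
Similarly for Rh via the mother's Rh distribution: P(Rh-) = 1/8.
Independent loci: 3/8 × 1/8 = 3/64.

3/64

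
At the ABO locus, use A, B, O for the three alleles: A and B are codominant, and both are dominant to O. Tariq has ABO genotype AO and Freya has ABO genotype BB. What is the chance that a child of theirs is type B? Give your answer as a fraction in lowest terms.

1/2

ABO cross AO × BB → offspring phenotypes: 1/2 B, 1/2 AB.
So P(type B) = 1/2.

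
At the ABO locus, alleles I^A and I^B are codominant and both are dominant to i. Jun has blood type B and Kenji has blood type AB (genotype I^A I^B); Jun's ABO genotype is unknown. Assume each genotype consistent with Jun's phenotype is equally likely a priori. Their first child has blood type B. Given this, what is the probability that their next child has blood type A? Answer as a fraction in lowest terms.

Possible genotypes: Jun ∈ {I^B I^B, I^B i}; Kenji ∈ {I^A I^B}.
Weight each parental genotype pair by prior × P(type-B child):
  I^B I^B × I^A I^B: posterior weight 1/2; P(next child type A) = 0.
  I^B i × I^A I^B: posterior weight 1/2; P(next child type A) = 1/4.
Weighted sum = 1/8.

1/8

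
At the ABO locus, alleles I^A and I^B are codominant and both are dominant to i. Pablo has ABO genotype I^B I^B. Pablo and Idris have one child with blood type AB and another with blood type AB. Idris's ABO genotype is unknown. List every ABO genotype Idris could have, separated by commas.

I^A I^A, I^A I^B, I^A i

For each candidate genotype of Idris, check whether crossing it with I^B I^B can produce every observed child phenotype.
  I^A I^A → possible child types {AB} ✓
  I^A I^B → possible child types {B, AB} ✓
  I^A i → possible child types {B, AB} ✓
  I^B I^B → possible child types {B} ✗
  I^B i → possible child types {B} ✗
  i i → possible child types {B} ✗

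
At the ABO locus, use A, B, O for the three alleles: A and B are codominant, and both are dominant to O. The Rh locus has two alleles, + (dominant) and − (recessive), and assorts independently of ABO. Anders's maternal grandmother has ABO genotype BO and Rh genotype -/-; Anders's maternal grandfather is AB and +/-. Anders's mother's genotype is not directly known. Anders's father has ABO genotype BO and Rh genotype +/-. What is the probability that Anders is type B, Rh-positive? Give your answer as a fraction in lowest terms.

Anders's mother's ABO genotype from BO × AB: 1/4 AB, 1/4 AO, 1/4 BB, 1/4 BO.
Crossing each possibility with the father BO and summing P(type B): 1/4·1/2 + 1/4·1/4 + 1/4·1 + 1/4·3/4 = 5/8.
Similarly for Rh via the mother's Rh distribution: P(Rh+) = 5/8.
Independent loci: 5/8 × 5/8 = 25/64.

25/64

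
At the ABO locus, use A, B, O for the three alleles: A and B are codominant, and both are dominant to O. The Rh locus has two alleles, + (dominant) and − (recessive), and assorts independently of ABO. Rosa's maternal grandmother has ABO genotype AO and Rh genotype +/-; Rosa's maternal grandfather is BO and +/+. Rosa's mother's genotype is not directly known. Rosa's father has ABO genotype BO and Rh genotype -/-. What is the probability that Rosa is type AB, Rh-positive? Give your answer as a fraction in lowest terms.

3/32

Rosa's mother's ABO genotype from AO × BO: 1/4 AB, 1/4 AO, 1/4 BO, 1/4 OO.
Crossing each possibility with the father BO and summing P(type AB): 1/4·1/4 + 1/4·1/4 + 1/4·0 + 1/4·0 = 1/8.
Similarly for Rh via the mother's Rh distribution: P(Rh+) = 3/4.
Independent loci: 1/8 × 3/4 = 3/32.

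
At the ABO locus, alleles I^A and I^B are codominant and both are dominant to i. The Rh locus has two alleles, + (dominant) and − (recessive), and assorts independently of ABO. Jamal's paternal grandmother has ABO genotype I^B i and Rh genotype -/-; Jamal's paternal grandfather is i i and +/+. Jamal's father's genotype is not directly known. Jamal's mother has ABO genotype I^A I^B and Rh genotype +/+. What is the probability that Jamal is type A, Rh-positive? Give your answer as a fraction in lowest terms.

Jamal's father's ABO genotype from I^B i × i i: 1/2 I^B i, 1/2 i i.
Crossing each possibility with the mother I^A I^B and summing P(type A): 1/2·1/4 + 1/2·1/2 = 3/8.
Similarly for Rh via the father's Rh distribution: P(Rh+) = 1.
Independent loci: 3/8 × 1 = 3/8.

3/8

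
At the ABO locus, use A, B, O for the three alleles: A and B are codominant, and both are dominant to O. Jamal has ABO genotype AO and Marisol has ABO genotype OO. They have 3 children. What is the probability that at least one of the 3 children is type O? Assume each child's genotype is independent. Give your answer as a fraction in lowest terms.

7/8

ABO cross AO × OO → 1/2 O, 1/2 A.
So P(type O) = 1/2 per child.
P(none) = (1/2)^3 = 1/8; P(at least one) = 1 − 1/8 = 7/8.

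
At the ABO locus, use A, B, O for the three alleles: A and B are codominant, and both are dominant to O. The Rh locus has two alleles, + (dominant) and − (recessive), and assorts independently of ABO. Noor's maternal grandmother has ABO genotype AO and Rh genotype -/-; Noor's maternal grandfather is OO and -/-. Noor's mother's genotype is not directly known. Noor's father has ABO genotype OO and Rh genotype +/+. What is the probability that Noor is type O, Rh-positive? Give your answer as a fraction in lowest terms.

3/4

Noor's mother's ABO genotype from AO × OO: 1/2 AO, 1/2 OO.
Crossing each possibility with the father OO and summing P(type O): 1/2·1/2 + 1/2·1 = 3/4.
Similarly for Rh via the mother's Rh distribution: P(Rh+) = 1.
Independent loci: 3/4 × 1 = 3/4.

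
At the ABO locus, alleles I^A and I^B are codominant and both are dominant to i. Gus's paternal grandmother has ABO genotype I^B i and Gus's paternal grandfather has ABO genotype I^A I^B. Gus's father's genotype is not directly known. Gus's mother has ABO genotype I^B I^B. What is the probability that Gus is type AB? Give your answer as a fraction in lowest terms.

Gus's father's ABO genotype from I^B i × I^A I^B: 1/4 I^A I^B, 1/4 I^A i, 1/4 I^B I^B, 1/4 I^B i.
Crossing each possibility with the mother I^B I^B and summing P(type AB): 1/4·1/2 + 1/4·1/2 + 1/4·0 + 1/4·0 = 1/4.

1/4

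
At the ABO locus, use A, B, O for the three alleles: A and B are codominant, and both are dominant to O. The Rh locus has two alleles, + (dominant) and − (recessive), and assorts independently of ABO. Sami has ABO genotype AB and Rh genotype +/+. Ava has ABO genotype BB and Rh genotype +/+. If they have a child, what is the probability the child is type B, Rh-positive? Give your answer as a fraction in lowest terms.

1/2

ABO cross AB × BB → offspring phenotypes: 1/2 B, 1/2 AB.
Rh cross +/+ × +/+ → 1 Rh+.
Independent loci: P(type B, Rh-positive) = 1/2 × 1 = 1/2.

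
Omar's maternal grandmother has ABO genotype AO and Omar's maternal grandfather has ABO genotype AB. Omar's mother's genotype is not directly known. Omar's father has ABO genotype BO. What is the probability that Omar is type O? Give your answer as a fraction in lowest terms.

Omar's mother's ABO genotype from AO × AB: 1/4 AA, 1/4 AB, 1/4 AO, 1/4 BO.
Crossing each possibility with the father BO and summing P(type O): 1/4·0 + 1/4·0 + 1/4·1/4 + 1/4·1/4 = 1/8.

1/8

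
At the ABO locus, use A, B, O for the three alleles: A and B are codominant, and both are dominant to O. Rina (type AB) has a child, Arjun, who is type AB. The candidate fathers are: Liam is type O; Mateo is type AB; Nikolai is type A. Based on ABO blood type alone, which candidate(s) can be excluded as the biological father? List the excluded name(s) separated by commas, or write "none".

A candidate is excluded only if no genotype consistent with his phenotype could produce a type AB child with a type AB mother.
Liam (type O): no genotype consistent with that phenotype can produce a type-AB child with a type-AB mother.

Liam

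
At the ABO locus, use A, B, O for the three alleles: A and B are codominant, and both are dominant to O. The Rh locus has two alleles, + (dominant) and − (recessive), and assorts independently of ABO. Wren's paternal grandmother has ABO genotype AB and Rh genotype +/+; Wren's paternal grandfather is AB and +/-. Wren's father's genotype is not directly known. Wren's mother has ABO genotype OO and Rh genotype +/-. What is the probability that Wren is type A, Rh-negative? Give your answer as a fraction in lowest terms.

1/16

Wren's father's ABO genotype from AB × AB: 1/4 AA, 1/2 AB, 1/4 BB.
Crossing each possibility with the mother OO and summing P(type A): 1/4·1 + 1/2·1/2 + 1/4·0 = 1/2.
Similarly for Rh via the father's Rh distribution: P(Rh-) = 1/8.
Independent loci: 1/2 × 1/8 = 1/16.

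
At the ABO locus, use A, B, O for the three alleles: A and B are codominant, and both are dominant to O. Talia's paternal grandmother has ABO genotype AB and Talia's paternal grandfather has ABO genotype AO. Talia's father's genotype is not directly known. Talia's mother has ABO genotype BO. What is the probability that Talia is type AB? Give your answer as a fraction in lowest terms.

1/4

Talia's father's ABO genotype from AB × AO: 1/4 AA, 1/4 AB, 1/4 AO, 1/4 BO.
Crossing each possibility with the mother BO and summing P(type AB): 1/4·1/2 + 1/4·1/4 + 1/4·1/4 + 1/4·0 = 1/4.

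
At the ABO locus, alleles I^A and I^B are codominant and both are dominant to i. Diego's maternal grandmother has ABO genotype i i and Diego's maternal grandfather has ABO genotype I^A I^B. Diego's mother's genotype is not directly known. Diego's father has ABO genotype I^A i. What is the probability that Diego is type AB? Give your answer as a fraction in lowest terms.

1/8

Diego's mother's ABO genotype from i i × I^A I^B: 1/2 I^A i, 1/2 I^B i.
Crossing each possibility with the father I^A i and summing P(type AB): 1/2·0 + 1/2·1/4 = 1/8.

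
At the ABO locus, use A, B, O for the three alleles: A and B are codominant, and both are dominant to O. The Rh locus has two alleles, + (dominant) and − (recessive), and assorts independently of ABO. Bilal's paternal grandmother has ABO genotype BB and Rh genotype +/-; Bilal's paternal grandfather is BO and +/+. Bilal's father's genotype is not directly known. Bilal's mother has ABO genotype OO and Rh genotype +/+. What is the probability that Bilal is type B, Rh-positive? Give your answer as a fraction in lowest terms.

Bilal's father's ABO genotype from BB × BO: 1/2 BB, 1/2 BO.
Crossing each possibility with the mother OO and summing P(type B): 1/2·1 + 1/2·1/2 = 3/4.
Similarly for Rh via the father's Rh distribution: P(Rh+) = 1.
Independent loci: 3/4 × 1 = 3/4.

3/4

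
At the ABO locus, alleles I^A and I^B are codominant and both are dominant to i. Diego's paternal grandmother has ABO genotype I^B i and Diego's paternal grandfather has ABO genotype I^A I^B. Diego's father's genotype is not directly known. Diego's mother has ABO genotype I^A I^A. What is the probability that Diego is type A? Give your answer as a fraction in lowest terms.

Diego's father's ABO genotype from I^B i × I^A I^B: 1/4 I^A I^B, 1/4 I^A i, 1/4 I^B I^B, 1/4 I^B i.
Crossing each possibility with the mother I^A I^A and summing P(type A): 1/4·1/2 + 1/4·1 + 1/4·0 + 1/4·1/2 = 1/2.

1/2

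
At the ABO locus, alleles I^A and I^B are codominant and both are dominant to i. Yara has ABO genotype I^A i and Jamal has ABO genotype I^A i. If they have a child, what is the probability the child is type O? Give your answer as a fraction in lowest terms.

1/4

ABO cross I^A i × I^A i → offspring phenotypes: 1/4 O, 3/4 A.
So P(type O) = 1/4.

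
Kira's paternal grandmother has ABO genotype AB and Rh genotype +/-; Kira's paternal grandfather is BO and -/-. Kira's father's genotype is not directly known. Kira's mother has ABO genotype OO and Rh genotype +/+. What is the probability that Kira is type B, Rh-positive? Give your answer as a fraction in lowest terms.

Kira's father's ABO genotype from AB × BO: 1/4 AB, 1/4 AO, 1/4 BB, 1/4 BO.
Crossing each possibility with the mother OO and summing P(type B): 1/4·1/2 + 1/4·0 + 1/4·1 + 1/4·1/2 = 1/2.
Similarly for Rh via the father's Rh distribution: P(Rh+) = 1.
Independent loci: 1/2 × 1 = 1/2.

1/2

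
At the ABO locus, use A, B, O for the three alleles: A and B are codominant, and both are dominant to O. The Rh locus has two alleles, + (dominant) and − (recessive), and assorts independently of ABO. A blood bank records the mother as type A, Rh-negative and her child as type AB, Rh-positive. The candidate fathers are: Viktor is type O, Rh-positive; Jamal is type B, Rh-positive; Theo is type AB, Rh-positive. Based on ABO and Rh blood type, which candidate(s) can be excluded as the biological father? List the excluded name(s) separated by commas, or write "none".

A candidate is excluded only if no genotype consistent with his phenotype could produce a type AB, Rh-positive child with a type A, Rh-negative mother.
Viktor (type O, Rh+): no genotype consistent with that phenotype can produce a type-AB Rh+ child with a type-A mother.

Viktor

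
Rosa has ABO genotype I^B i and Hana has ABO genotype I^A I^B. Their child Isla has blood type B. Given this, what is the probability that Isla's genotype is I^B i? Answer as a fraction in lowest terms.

Cross I^B i × I^A I^B → 1/4 I^A I^B, 1/4 I^A i, 1/4 I^B I^B, 1/4 I^B i.
Type-B genotypes among offspring: I^B I^B (1/4), I^B i (1/4); total 1/2.
P(I^B i | type B) = (1/4) / (1/2) = 1/2.

1/2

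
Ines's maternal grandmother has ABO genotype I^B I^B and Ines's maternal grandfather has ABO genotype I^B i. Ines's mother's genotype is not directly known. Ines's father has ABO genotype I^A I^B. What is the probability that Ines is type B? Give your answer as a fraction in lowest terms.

1/2

Ines's mother's ABO genotype from I^B I^B × I^B i: 1/2 I^B I^B, 1/2 I^B i.
Crossing each possibility with the father I^A I^B and summing P(type B): 1/2·1/2 + 1/2·1/2 = 1/2.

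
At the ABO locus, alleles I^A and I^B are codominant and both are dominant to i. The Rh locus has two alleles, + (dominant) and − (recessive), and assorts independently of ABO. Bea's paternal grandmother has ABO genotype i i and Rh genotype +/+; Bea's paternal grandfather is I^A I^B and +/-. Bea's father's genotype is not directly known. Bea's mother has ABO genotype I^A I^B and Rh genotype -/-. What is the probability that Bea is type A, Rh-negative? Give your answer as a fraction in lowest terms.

Bea's father's ABO genotype from i i × I^A I^B: 1/2 I^A i, 1/2 I^B i.
Crossing each possibility with the mother I^A I^B and summing P(type A): 1/2·1/2 + 1/2·1/4 = 3/8.
Similarly for Rh via the father's Rh distribution: P(Rh-) = 1/4.
Independent loci: 3/8 × 1/4 = 3/32.

3/32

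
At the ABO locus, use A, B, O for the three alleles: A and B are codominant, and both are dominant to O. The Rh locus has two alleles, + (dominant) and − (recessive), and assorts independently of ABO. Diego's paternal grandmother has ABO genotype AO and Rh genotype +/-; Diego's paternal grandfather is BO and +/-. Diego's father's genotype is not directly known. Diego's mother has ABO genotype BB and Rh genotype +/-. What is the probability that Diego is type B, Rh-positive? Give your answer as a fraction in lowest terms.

Diego's father's ABO genotype from AO × BO: 1/4 AB, 1/4 AO, 1/4 BO, 1/4 OO.
Crossing each possibility with the mother BB and summing P(type B): 1/4·1/2 + 1/4·1/2 + 1/4·1 + 1/4·1 = 3/4.
Similarly for Rh via the father's Rh distribution: P(Rh+) = 3/4.
Independent loci: 3/4 × 3/4 = 9/16.

9/16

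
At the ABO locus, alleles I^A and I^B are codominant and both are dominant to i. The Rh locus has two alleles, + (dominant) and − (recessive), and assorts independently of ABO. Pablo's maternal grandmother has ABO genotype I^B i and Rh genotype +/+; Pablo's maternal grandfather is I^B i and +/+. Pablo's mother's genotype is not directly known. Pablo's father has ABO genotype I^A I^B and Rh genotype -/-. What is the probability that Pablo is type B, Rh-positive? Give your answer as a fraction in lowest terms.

Pablo's mother's ABO genotype from I^B i × I^B i: 1/4 I^B I^B, 1/2 I^B i, 1/4 i i.
Crossing each possibility with the father I^A I^B and summing P(type B): 1/4·1/2 + 1/2·1/2 + 1/4·1/2 = 1/2.
Similarly for Rh via the mother's Rh distribution: P(Rh+) = 1.
Independent loci: 1/2 × 1 = 1/2.

1/2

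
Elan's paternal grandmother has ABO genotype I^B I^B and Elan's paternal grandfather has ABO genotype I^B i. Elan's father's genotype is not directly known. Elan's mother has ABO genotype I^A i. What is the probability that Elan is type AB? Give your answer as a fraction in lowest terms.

3/8

Elan's father's ABO genotype from I^B I^B × I^B i: 1/2 I^B I^B, 1/2 I^B i.
Crossing each possibility with the mother I^A i and summing P(type AB): 1/2·1/2 + 1/2·1/4 = 3/8.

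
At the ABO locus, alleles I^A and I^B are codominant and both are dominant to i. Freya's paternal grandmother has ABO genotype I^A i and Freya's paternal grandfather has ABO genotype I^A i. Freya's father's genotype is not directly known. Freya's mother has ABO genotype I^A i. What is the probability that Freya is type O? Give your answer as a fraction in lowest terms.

1/4

Freya's father's ABO genotype from I^A i × I^A i: 1/4 I^A I^A, 1/2 I^A i, 1/4 i i.
Crossing each possibility with the mother I^A i and summing P(type O): 1/4·0 + 1/2·1/4 + 1/4·1/2 = 1/4.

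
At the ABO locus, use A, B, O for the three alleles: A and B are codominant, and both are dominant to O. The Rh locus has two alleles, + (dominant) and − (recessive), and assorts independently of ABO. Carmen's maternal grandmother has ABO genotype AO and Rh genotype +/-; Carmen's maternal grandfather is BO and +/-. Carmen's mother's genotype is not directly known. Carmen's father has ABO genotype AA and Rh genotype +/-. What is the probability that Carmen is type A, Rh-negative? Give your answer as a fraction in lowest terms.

Carmen's mother's ABO genotype from AO × BO: 1/4 AB, 1/4 AO, 1/4 BO, 1/4 OO.
Crossing each possibility with the father AA and summing P(type A): 1/4·1/2 + 1/4·1 + 1/4·1/2 + 1/4·1 = 3/4.
Similarly for Rh via the mother's Rh distribution: P(Rh-) = 1/4.
Independent loci: 3/4 × 1/4 = 3/16.

3/16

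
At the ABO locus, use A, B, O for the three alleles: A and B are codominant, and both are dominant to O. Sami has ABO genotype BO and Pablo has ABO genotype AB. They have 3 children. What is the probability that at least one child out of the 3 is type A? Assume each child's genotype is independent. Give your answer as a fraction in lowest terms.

37/64

ABO cross BO × AB → 1/4 A, 1/2 B, 1/4 AB.
So P(type A) = 1/4 per child.
P(none) = (3/4)^3 = 27/64; P(at least one) = 1 − 27/64 = 37/64.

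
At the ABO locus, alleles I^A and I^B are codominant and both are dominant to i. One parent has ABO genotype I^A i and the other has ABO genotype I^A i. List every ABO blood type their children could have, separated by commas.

Gametes from I^A i × I^A i give offspring ABO genotypes I^A I^A, I^A i, i i, i.e. phenotypes O, A.

O, A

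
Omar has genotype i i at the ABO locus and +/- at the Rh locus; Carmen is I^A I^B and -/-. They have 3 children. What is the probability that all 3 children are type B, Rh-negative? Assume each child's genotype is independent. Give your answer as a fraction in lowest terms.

ABO cross i i × I^A I^B → 1/2 A, 1/2 B.
Rh cross +/- × -/- → 1/2 Rh+, 1/2 Rh-; so P(type B, Rh-negative) = 1/2 × 1/2 = 1/4 per child.
All 3 independent: (1/4)^3 = 1/64.

1/64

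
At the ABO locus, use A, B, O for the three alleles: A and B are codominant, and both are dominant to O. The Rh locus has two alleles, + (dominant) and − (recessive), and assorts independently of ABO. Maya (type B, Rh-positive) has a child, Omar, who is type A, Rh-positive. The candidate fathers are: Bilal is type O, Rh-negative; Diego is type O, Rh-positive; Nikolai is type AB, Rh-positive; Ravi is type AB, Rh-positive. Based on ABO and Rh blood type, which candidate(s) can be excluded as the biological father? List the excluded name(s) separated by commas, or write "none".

Bilal, Diego

A candidate is excluded only if no genotype consistent with his phenotype could produce a type A, Rh-positive child with a type B, Rh-positive mother.
Bilal (type O, Rh-): no genotype consistent with that phenotype can produce a type-A Rh+ child with a type-B mother.
Diego (type O, Rh+): no genotype consistent with that phenotype can produce a type-A Rh+ child with a type-B mother.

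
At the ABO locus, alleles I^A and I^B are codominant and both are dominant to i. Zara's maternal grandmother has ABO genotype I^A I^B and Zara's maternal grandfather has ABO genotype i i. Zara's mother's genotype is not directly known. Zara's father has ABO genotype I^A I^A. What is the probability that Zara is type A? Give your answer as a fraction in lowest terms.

3/4

Zara's mother's ABO genotype from I^A I^B × i i: 1/2 I^A i, 1/2 I^B i.
Crossing each possibility with the father I^A I^A and summing P(type A): 1/2·1 + 1/2·1/2 = 3/4.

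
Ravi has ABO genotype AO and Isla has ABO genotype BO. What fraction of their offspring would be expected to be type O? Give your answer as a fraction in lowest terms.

ABO cross AO × BO → offspring phenotypes: 1/4 O, 1/4 A, 1/4 B, 1/4 AB.
So P(type O) = 1/4.

1/4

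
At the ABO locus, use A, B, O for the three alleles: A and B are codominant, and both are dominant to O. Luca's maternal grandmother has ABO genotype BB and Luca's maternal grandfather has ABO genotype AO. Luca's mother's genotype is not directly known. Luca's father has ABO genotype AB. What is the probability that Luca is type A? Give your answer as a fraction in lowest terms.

Luca's mother's ABO genotype from BB × AO: 1/2 AB, 1/2 BO.
Crossing each possibility with the father AB and summing P(type A): 1/2·1/4 + 1/2·1/4 = 1/4.

1/4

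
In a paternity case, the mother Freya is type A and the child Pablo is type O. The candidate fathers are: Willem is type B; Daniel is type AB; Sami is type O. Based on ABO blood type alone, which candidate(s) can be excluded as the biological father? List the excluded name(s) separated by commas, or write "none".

A candidate is excluded only if no genotype consistent with his phenotype could produce a type O child with a type A mother.
Daniel (type AB): no genotype consistent with that phenotype can produce a type-O child with a type-A mother.

Daniel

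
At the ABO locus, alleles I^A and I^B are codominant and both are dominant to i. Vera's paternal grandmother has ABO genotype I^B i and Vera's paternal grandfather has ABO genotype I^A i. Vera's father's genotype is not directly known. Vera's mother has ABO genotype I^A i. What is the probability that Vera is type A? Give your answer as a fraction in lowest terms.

Vera's father's ABO genotype from I^B i × I^A i: 1/4 I^A I^B, 1/4 I^A i, 1/4 I^B i, 1/4 i i.
Crossing each possibility with the mother I^A i and summing P(type A): 1/4·1/2 + 1/4·3/4 + 1/4·1/4 + 1/4·1/2 = 1/2.

1/2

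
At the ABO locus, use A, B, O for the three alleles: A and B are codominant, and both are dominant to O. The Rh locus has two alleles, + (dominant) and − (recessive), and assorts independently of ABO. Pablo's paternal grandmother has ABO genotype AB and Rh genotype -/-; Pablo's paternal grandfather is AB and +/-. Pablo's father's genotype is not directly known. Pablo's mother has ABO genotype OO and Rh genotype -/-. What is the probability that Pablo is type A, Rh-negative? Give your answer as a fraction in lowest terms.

Pablo's father's ABO genotype from AB × AB: 1/4 AA, 1/2 AB, 1/4 BB.
Crossing each possibility with the mother OO and summing P(type A): 1/4·1 + 1/2·1/2 + 1/4·0 = 1/2.
Similarly for Rh via the father's Rh distribution: P(Rh-) = 3/4.
Independent loci: 1/2 × 3/4 = 3/8.

3/8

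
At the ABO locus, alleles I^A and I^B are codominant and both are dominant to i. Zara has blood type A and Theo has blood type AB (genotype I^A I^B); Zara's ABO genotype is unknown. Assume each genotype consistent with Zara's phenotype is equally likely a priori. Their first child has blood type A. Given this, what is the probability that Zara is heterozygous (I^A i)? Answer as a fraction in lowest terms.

Possible genotypes: Zara ∈ {I^A I^A, I^A i}; Theo ∈ {I^A I^B}.
Weight each parental genotype pair by prior × P(type-A child):
  I^A I^A × I^A I^B: posterior weight 1/2.
  I^A i × I^A I^B: posterior weight 1/2.
Sum the posterior weight over pairs where Zara is I^A i: 1/2.

1/2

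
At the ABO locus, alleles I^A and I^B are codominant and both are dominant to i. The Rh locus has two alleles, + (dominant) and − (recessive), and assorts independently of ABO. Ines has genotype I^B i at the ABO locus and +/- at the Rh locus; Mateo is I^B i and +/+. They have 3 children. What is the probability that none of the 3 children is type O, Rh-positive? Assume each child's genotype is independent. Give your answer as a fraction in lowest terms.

ABO cross I^B i × I^B i → 1/4 O, 3/4 B.
Rh cross +/- × +/+ → 1 Rh+; so P(type O, Rh-positive) = 1/4 × 1 = 1/4 per child.
P(not type O, Rh-positive) = 3/4 for one child; (3/4)^3 = 27/64.

27/64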